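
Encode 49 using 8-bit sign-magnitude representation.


Sign bit: 0 (positive)
Magnitude: 49 = 0110001
= 00110001


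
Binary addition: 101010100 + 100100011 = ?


Align and add column by column (LSB to MSB, carry propagating):
  0101010100
+ 0100100011
  ----------
  col 0: 0 + 1 + 0 (carry in) = 1 → bit 1, carry out 0
  col 1: 0 + 1 + 0 (carry in) = 1 → bit 1, carry out 0
  col 2: 1 + 0 + 0 (carry in) = 1 → bit 1, carry out 0
  col 3: 0 + 0 + 0 (carry in) = 0 → bit 0, carry out 0
  col 4: 1 + 0 + 0 (carry in) = 1 → bit 1, carry out 0
  col 5: 0 + 1 + 0 (carry in) = 1 → bit 1, carry out 0
  col 6: 1 + 0 + 0 (carry in) = 1 → bit 1, carry out 0
  col 7: 0 + 0 + 0 (carry in) = 0 → bit 0, carry out 0
  col 8: 1 + 1 + 0 (carry in) = 2 → bit 0, carry out 1
  col 9: 0 + 0 + 1 (carry in) = 1 → bit 1, carry out 0
Reading bits MSB→LSB: 1001110111
Strip leading zeros: 1001110111
= 1001110111


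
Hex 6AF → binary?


Each hex digit → 4 binary bits:
  6 = 0110
  A = 1010
  F = 1111
Concatenate: 0110 1010 1111
= 011010101111


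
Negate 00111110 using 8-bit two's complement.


Original: 00111110
Step 1 - Invert all bits: 11000001
Step 2 - Add 1: 11000001 + 1
= 11000010 (represents -62)


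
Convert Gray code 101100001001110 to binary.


Gray code: 101100001001110
MSB stays the same: 1
Each subsequent bit = prev_binary XOR current_gray:
  B[1] = 1 XOR 0 = 1
  B[2] = 1 XOR 1 = 0
  B[3] = 0 XOR 1 = 1
  B[4] = 1 XOR 0 = 1
  B[5] = 1 XOR 0 = 1
  B[6] = 1 XOR 0 = 1
  B[7] = 1 XOR 0 = 1
  B[8] = 1 XOR 1 = 0
  B[9] = 0 XOR 0 = 0
  B[10] = 0 XOR 0 = 0
  B[11] = 0 XOR 1 = 1
  B[12] = 1 XOR 1 = 0
  B[13] = 0 XOR 1 = 1
  B[14] = 1 XOR 0 = 1
= 110111110001011 (28555 decimal)


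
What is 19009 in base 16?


Divide by 16 repeatedly:
19009 ÷ 16 = 1188 remainder 1 (1)
1188 ÷ 16 = 74 remainder 4 (4)
74 ÷ 16 = 4 remainder 10 (A)
4 ÷ 16 = 0 remainder 4 (4)
Reading remainders bottom-up:
= 0x4A41


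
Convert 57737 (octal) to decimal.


Positional values:
Position 0: 7 × 8^0 = 7
Position 1: 3 × 8^1 = 24
Position 2: 7 × 8^2 = 448
Position 3: 7 × 8^3 = 3584
Position 4: 5 × 8^4 = 20480
Sum = 7 + 24 + 448 + 3584 + 20480
= 24543


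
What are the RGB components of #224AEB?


Hex: #224AEB
R = 22₁₆ = 34
G = 4A₁₆ = 74
B = EB₁₆ = 235
= RGB(34, 74, 235)


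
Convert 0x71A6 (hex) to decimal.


Positional values:
Position 0: 6 × 16^0 = 6 × 1 = 6
Position 1: A × 16^1 = 10 × 16 = 160
Position 2: 1 × 16^2 = 1 × 256 = 256
Position 3: 7 × 16^3 = 7 × 4096 = 28672
Sum = 6 + 160 + 256 + 28672
= 29094


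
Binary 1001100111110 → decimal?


Positional values:
Bit 1: 1 × 2^1 = 2
Bit 2: 1 × 2^2 = 4
Bit 3: 1 × 2^3 = 8
Bit 4: 1 × 2^4 = 16
Bit 5: 1 × 2^5 = 32
Bit 8: 1 × 2^8 = 256
Bit 9: 1 × 2^9 = 512
Bit 12: 1 × 2^12 = 4096
Sum = 2 + 4 + 8 + 16 + 32 + 256 + 512 + 4096
= 4926


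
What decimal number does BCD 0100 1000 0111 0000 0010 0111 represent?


Each 4-bit group → digit:
  0100 → 4
  1000 → 8
  0111 → 7
  0000 → 0
  0010 → 2
  0111 → 7
= 487027


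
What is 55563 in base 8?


Divide by 8 repeatedly:
55563 ÷ 8 = 6945 remainder 3
6945 ÷ 8 = 868 remainder 1
868 ÷ 8 = 108 remainder 4
108 ÷ 8 = 13 remainder 4
13 ÷ 8 = 1 remainder 5
1 ÷ 8 = 0 remainder 1
Reading remainders bottom-up:
= 0o154413


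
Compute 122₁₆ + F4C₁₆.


Align and add column by column (LSB to MSB, each column mod 16 with carry):
  0122
+ 0F4C
  ----
  col 0: 2(2) + C(12) + 0 (carry in) = 14 → E(14), carry out 0
  col 1: 2(2) + 4(4) + 0 (carry in) = 6 → 6(6), carry out 0
  col 2: 1(1) + F(15) + 0 (carry in) = 16 → 0(0), carry out 1
  col 3: 0(0) + 0(0) + 1 (carry in) = 1 → 1(1), carry out 0
Reading digits MSB→LSB: 106E
Strip leading zeros: 106E
= 0x106E


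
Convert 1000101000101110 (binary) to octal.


Group into 3-bit groups: 001000101000101110
  001 = 1
  000 = 0
  101 = 5
  000 = 0
  101 = 5
  110 = 6
= 0o105056


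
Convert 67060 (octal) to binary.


Each octal digit → 3 binary bits:
  6 = 110
  7 = 111
  0 = 000
  6 = 110
  0 = 000
Concatenate: 110 111 000 110 000
= 110111000110000


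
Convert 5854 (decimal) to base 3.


Divide by 3 repeatedly:
5854 ÷ 3 = 1951 remainder 1
1951 ÷ 3 = 650 remainder 1
650 ÷ 3 = 216 remainder 2
216 ÷ 3 = 72 remainder 0
72 ÷ 3 = 24 remainder 0
24 ÷ 3 = 8 remainder 0
8 ÷ 3 = 2 remainder 2
2 ÷ 3 = 0 remainder 2
Reading remainders bottom-up:
= 22000211


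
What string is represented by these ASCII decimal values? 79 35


Codes (decimal): 79 35
Per-code ASCII lookup:
  79  (range 65-90: uppercase, 79 - 65 = 14) → 'O'
  35  (special character) → '#'
= 'O#'


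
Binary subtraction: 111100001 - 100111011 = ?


Align and subtract column by column (LSB to MSB, borrowing when needed):
  111100001
- 100111011
  ---------
  col 0: (1 - 0 borrow-in) - 1 → 1 - 1 = 0, borrow out 0
  col 1: (0 - 0 borrow-in) - 1 → borrow from next column: (0+2) - 1 = 1, borrow out 1
  col 2: (0 - 1 borrow-in) - 0 → borrow from next column: (-1+2) - 0 = 1, borrow out 1
  col 3: (0 - 1 borrow-in) - 1 → borrow from next column: (-1+2) - 1 = 0, borrow out 1
  col 4: (0 - 1 borrow-in) - 1 → borrow from next column: (-1+2) - 1 = 0, borrow out 1
  col 5: (1 - 1 borrow-in) - 1 → borrow from next column: (0+2) - 1 = 1, borrow out 1
  col 6: (1 - 1 borrow-in) - 0 → 0 - 0 = 0, borrow out 0
  col 7: (1 - 0 borrow-in) - 0 → 1 - 0 = 1, borrow out 0
  col 8: (1 - 0 borrow-in) - 1 → 1 - 1 = 0, borrow out 0
Reading bits MSB→LSB: 010100110
Strip leading zeros: 10100110
= 10100110


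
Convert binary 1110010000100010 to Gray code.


Binary: 1110010000100010
Gray code: G = B XOR (B >> 1)
B >> 1 = 0111001000010001
1110010000100010 XOR 0111001000010001:
  1 XOR 0 = 1
  1 XOR 1 = 0
  1 XOR 1 = 0
  0 XOR 1 = 1
  0 XOR 0 = 0
  1 XOR 0 = 1
  0 XOR 1 = 1
  0 XOR 0 = 0
  0 XOR 0 = 0
  0 XOR 0 = 0
  1 XOR 0 = 1
  0 XOR 1 = 1
  0 XOR 0 = 0
  0 XOR 0 = 0
  1 XOR 0 = 1
  0 XOR 1 = 1
= 1001011000110011


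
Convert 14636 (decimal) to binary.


Divide by 2 repeatedly:
14636 ÷ 2 = 7318 remainder 0
7318 ÷ 2 = 3659 remainder 0
3659 ÷ 2 = 1829 remainder 1
1829 ÷ 2 = 914 remainder 1
914 ÷ 2 = 457 remainder 0
457 ÷ 2 = 228 remainder 1
228 ÷ 2 = 114 remainder 0
114 ÷ 2 = 57 remainder 0
57 ÷ 2 = 28 remainder 1
28 ÷ 2 = 14 remainder 0
14 ÷ 2 = 7 remainder 0
7 ÷ 2 = 3 remainder 1
3 ÷ 2 = 1 remainder 1
1 ÷ 2 = 0 remainder 1
Reading remainders bottom-up:
= 11100100101100


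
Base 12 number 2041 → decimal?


Positional values (base 12):
  1 × 12^0 = 1 × 1 = 1
  4 × 12^1 = 4 × 12 = 48
  0 × 12^2 = 0 × 144 = 0
  2 × 12^3 = 2 × 1728 = 3456
Sum = 1 + 48 + 0 + 3456
= 3505


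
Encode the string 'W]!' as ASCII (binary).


String: 'W]!'  (3 characters)
Per-character ASCII lookup:
  'W': uppercase starts at 65: 'W' = 65 + 22 = 87 → 1010111
  ']': special character: ']' = 93 → 1011101
  '!': special character: '!' = 33 → 100001
= 1010111 1011101 100001


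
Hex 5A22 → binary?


Each hex digit → 4 binary bits:
  5 = 0101
  A = 1010
  2 = 0010
  2 = 0010
Concatenate: 0101 1010 0010 0010
= 0101101000100010


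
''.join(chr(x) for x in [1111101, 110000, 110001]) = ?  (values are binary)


Codes (binary): 1111101 110000 110001
Per-code ASCII lookup:
  1111101 = 125  (special character) → '}'
  110000 = 48  (range 48-57: digits, 48 - 48 = 0) → '0'
  110001 = 49  (range 48-57: digits, 49 - 48 = 1) → '1'
= '}01'


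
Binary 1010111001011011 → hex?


Group into 4-bit nibbles: 1010111001011011
  1010 = A
  1110 = E
  0101 = 5
  1011 = B
= 0xAE5B


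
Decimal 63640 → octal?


Divide by 8 repeatedly:
63640 ÷ 8 = 7955 remainder 0
7955 ÷ 8 = 994 remainder 3
994 ÷ 8 = 124 remainder 2
124 ÷ 8 = 15 remainder 4
15 ÷ 8 = 1 remainder 7
1 ÷ 8 = 0 remainder 1
Reading remainders bottom-up:
= 0o174230


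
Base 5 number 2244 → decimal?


Positional values (base 5):
  4 × 5^0 = 4 × 1 = 4
  4 × 5^1 = 4 × 5 = 20
  2 × 5^2 = 2 × 25 = 50
  2 × 5^3 = 2 × 125 = 250
Sum = 4 + 20 + 50 + 250
= 324


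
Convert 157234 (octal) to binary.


Each octal digit → 3 binary bits:
  1 = 001
  5 = 101
  7 = 111
  2 = 010
  3 = 011
  4 = 100
Concatenate: 001 101 111 010 011 100
= 001101111010011100


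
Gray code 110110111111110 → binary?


Gray code: 110110111111110
MSB stays the same: 1
Each subsequent bit = prev_binary XOR current_gray:
  B[1] = 1 XOR 1 = 0
  B[2] = 0 XOR 0 = 0
  B[3] = 0 XOR 1 = 1
  B[4] = 1 XOR 1 = 0
  B[5] = 0 XOR 0 = 0
  B[6] = 0 XOR 1 = 1
  B[7] = 1 XOR 1 = 0
  B[8] = 0 XOR 1 = 1
  B[9] = 1 XOR 1 = 0
  B[10] = 0 XOR 1 = 1
  B[11] = 1 XOR 1 = 0
  B[12] = 0 XOR 1 = 1
  B[13] = 1 XOR 1 = 0
  B[14] = 0 XOR 0 = 0
= 100100101010100 (18772 decimal)


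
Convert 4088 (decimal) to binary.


Divide by 2 repeatedly:
4088 ÷ 2 = 2044 remainder 0
2044 ÷ 2 = 1022 remainder 0
1022 ÷ 2 = 511 remainder 0
511 ÷ 2 = 255 remainder 1
255 ÷ 2 = 127 remainder 1
127 ÷ 2 = 63 remainder 1
63 ÷ 2 = 31 remainder 1
31 ÷ 2 = 15 remainder 1
15 ÷ 2 = 7 remainder 1
7 ÷ 2 = 3 remainder 1
3 ÷ 2 = 1 remainder 1
1 ÷ 2 = 0 remainder 1
Reading remainders bottom-up:
= 111111111000


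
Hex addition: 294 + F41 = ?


Align and add column by column (LSB to MSB, each column mod 16 with carry):
  0294
+ 0F41
  ----
  col 0: 4(4) + 1(1) + 0 (carry in) = 5 → 5(5), carry out 0
  col 1: 9(9) + 4(4) + 0 (carry in) = 13 → D(13), carry out 0
  col 2: 2(2) + F(15) + 0 (carry in) = 17 → 1(1), carry out 1
  col 3: 0(0) + 0(0) + 1 (carry in) = 1 → 1(1), carry out 0
Reading digits MSB→LSB: 11D5
Strip leading zeros: 11D5
= 0x11D5


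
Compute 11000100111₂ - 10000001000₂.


Align and subtract column by column (LSB to MSB, borrowing when needed):
  11000100111
- 10000001000
  -----------
  col 0: (1 - 0 borrow-in) - 0 → 1 - 0 = 1, borrow out 0
  col 1: (1 - 0 borrow-in) - 0 → 1 - 0 = 1, borrow out 0
  col 2: (1 - 0 borrow-in) - 0 → 1 - 0 = 1, borrow out 0
  col 3: (0 - 0 borrow-in) - 1 → borrow from next column: (0+2) - 1 = 1, borrow out 1
  col 4: (0 - 1 borrow-in) - 0 → borrow from next column: (-1+2) - 0 = 1, borrow out 1
  col 5: (1 - 1 borrow-in) - 0 → 0 - 0 = 0, borrow out 0
  col 6: (0 - 0 borrow-in) - 0 → 0 - 0 = 0, borrow out 0
  col 7: (0 - 0 borrow-in) - 0 → 0 - 0 = 0, borrow out 0
  col 8: (0 - 0 borrow-in) - 0 → 0 - 0 = 0, borrow out 0
  col 9: (1 - 0 borrow-in) - 0 → 1 - 0 = 1, borrow out 0
  col 10: (1 - 0 borrow-in) - 1 → 1 - 1 = 0, borrow out 0
Reading bits MSB→LSB: 01000011111
Strip leading zeros: 1000011111
= 1000011111


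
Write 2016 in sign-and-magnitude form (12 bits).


Sign bit: 0 (positive)
Magnitude: 2016 = 11111100000
= 011111100000


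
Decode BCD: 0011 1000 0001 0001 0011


Each 4-bit group → digit:
  0011 → 3
  1000 → 8
  0001 → 1
  0001 → 1
  0011 → 3
= 38113


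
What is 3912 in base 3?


Divide by 3 repeatedly:
3912 ÷ 3 = 1304 remainder 0
1304 ÷ 3 = 434 remainder 2
434 ÷ 3 = 144 remainder 2
144 ÷ 3 = 48 remainder 0
48 ÷ 3 = 16 remainder 0
16 ÷ 3 = 5 remainder 1
5 ÷ 3 = 1 remainder 2
1 ÷ 3 = 0 remainder 1
Reading remainders bottom-up:
= 12100220


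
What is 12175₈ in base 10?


Positional values:
Position 0: 5 × 8^0 = 5
Position 1: 7 × 8^1 = 56
Position 2: 1 × 8^2 = 64
Position 3: 2 × 8^3 = 1024
Position 4: 1 × 8^4 = 4096
Sum = 5 + 56 + 64 + 1024 + 4096
= 5245


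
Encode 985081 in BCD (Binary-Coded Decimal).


Each digit → 4-bit binary:
  9 → 1001
  8 → 1000
  5 → 0101
  0 → 0000
  8 → 1000
  1 → 0001
= 1001 1000 0101 0000 1000 0001


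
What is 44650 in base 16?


Divide by 16 repeatedly:
44650 ÷ 16 = 2790 remainder 10 (A)
2790 ÷ 16 = 174 remainder 6 (6)
174 ÷ 16 = 10 remainder 14 (E)
10 ÷ 16 = 0 remainder 10 (A)
Reading remainders bottom-up:
= 0xAE6A


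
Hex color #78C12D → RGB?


Hex: #78C12D
R = 78₁₆ = 120
G = C1₁₆ = 193
B = 2D₁₆ = 45
= RGB(120, 193, 45)


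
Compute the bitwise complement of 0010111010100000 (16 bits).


Original: 0010111010100000
Invert all bits:
  bit 0: 0 → 1
  bit 1: 0 → 1
  bit 2: 1 → 0
  bit 3: 0 → 1
  bit 4: 1 → 0
  bit 5: 1 → 0
  bit 6: 1 → 0
  bit 7: 0 → 1
  bit 8: 1 → 0
  bit 9: 0 → 1
  bit 10: 1 → 0
  bit 11: 0 → 1
  bit 12: 0 → 1
  bit 13: 0 → 1
  bit 14: 0 → 1
  bit 15: 0 → 1
= 1101000101011111


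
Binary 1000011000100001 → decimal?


Positional values:
Bit 0: 1 × 2^0 = 1
Bit 5: 1 × 2^5 = 32
Bit 9: 1 × 2^9 = 512
Bit 10: 1 × 2^10 = 1024
Bit 15: 1 × 2^15 = 32768
Sum = 1 + 32 + 512 + 1024 + 32768
= 34337


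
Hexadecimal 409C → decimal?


Positional values:
Position 0: C × 16^0 = 12 × 1 = 12
Position 1: 9 × 16^1 = 9 × 16 = 144
Position 2: 0 × 16^2 = 0 × 256 = 0
Position 3: 4 × 16^3 = 4 × 4096 = 16384
Sum = 12 + 144 + 0 + 16384
= 16540


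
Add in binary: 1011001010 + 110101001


Align and add column by column (LSB to MSB, carry propagating):
  01011001010
+ 00110101001
  -----------
  col 0: 0 + 1 + 0 (carry in) = 1 → bit 1, carry out 0
  col 1: 1 + 0 + 0 (carry in) = 1 → bit 1, carry out 0
  col 2: 0 + 0 + 0 (carry in) = 0 → bit 0, carry out 0
  col 3: 1 + 1 + 0 (carry in) = 2 → bit 0, carry out 1
  col 4: 0 + 0 + 1 (carry in) = 1 → bit 1, carry out 0
  col 5: 0 + 1 + 0 (carry in) = 1 → bit 1, carry out 0
  col 6: 1 + 0 + 0 (carry in) = 1 → bit 1, carry out 0
  col 7: 1 + 1 + 0 (carry in) = 2 → bit 0, carry out 1
  col 8: 0 + 1 + 1 (carry in) = 2 → bit 0, carry out 1
  col 9: 1 + 0 + 1 (carry in) = 2 → bit 0, carry out 1
  col 10: 0 + 0 + 1 (carry in) = 1 → bit 1, carry out 0
Reading bits MSB→LSB: 10001110011
Strip leading zeros: 10001110011
= 10001110011


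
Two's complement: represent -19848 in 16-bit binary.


Original: 0100110110001000
Step 1 - Invert all bits: 1011001001110111
Step 2 - Add 1: 1011001001110111 + 1
= 1011001001111000 (represents -19848)


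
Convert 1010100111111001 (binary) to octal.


Group into 3-bit groups: 001010100111111001
  001 = 1
  010 = 2
  100 = 4
  111 = 7
  111 = 7
  001 = 1
= 0o124771


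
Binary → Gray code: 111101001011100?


Binary: 111101001011100
Gray code: G = B XOR (B >> 1)
B >> 1 = 011110100101110
111101001011100 XOR 011110100101110:
  1 XOR 0 = 1
  1 XOR 1 = 0
  1 XOR 1 = 0
  1 XOR 1 = 0
  0 XOR 1 = 1
  1 XOR 0 = 1
  0 XOR 1 = 1
  0 XOR 0 = 0
  1 XOR 0 = 1
  0 XOR 1 = 1
  1 XOR 0 = 1
  1 XOR 1 = 0
  1 XOR 1 = 0
  0 XOR 1 = 1
  0 XOR 0 = 0
= 100011101110010


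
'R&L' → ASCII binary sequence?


String: 'R&L'  (3 characters)
Per-character ASCII lookup:
  'R': uppercase starts at 65: 'R' = 65 + 17 = 82 → 1010010
  '&': special character: '&' = 38 → 100110
  'L': uppercase starts at 65: 'L' = 65 + 11 = 76 → 1001100
= 1010010 100110 1001100


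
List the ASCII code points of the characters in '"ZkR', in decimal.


String: '"ZkR'  (4 characters)
Per-character ASCII lookup:
  '"': special character: '"' = 34
  'Z': uppercase starts at 65: 'Z' = 65 + 25 = 90
  'k': lowercase starts at 97: 'k' = 97 + 10 = 107
  'R': uppercase starts at 65: 'R' = 65 + 17 = 82
= 34 90 107 82


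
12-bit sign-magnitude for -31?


Sign bit: 1 (negative)
Magnitude: 31 = 00000011111
= 100000011111


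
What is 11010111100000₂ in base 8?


Group into 3-bit groups: 011010111100000
  011 = 3
  010 = 2
  111 = 7
  100 = 4
  000 = 0
= 0o32740


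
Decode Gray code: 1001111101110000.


Gray code: 1001111101110000
MSB stays the same: 1
Each subsequent bit = prev_binary XOR current_gray:
  B[1] = 1 XOR 0 = 1
  B[2] = 1 XOR 0 = 1
  B[3] = 1 XOR 1 = 0
  B[4] = 0 XOR 1 = 1
  B[5] = 1 XOR 1 = 0
  B[6] = 0 XOR 1 = 1
  B[7] = 1 XOR 1 = 0
  B[8] = 0 XOR 0 = 0
  B[9] = 0 XOR 1 = 1
  B[10] = 1 XOR 1 = 0
  B[11] = 0 XOR 1 = 1
  B[12] = 1 XOR 0 = 1
  B[13] = 1 XOR 0 = 1
  B[14] = 1 XOR 0 = 1
  B[15] = 1 XOR 0 = 1
= 1110101001011111 (59999 decimal)


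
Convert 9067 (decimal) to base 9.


Divide by 9 repeatedly:
9067 ÷ 9 = 1007 remainder 4
1007 ÷ 9 = 111 remainder 8
111 ÷ 9 = 12 remainder 3
12 ÷ 9 = 1 remainder 3
1 ÷ 9 = 0 remainder 1
Reading remainders bottom-up:
= 13384


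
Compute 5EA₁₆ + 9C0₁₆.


Align and add column by column (LSB to MSB, each column mod 16 with carry):
  05EA
+ 09C0
  ----
  col 0: A(10) + 0(0) + 0 (carry in) = 10 → A(10), carry out 0
  col 1: E(14) + C(12) + 0 (carry in) = 26 → A(10), carry out 1
  col 2: 5(5) + 9(9) + 1 (carry in) = 15 → F(15), carry out 0
  col 3: 0(0) + 0(0) + 0 (carry in) = 0 → 0(0), carry out 0
Reading digits MSB→LSB: 0FAA
Strip leading zeros: FAA
= 0xFAA


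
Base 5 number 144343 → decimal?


Positional values (base 5):
  3 × 5^0 = 3 × 1 = 3
  4 × 5^1 = 4 × 5 = 20
  3 × 5^2 = 3 × 25 = 75
  4 × 5^3 = 4 × 125 = 500
  4 × 5^4 = 4 × 625 = 2500
  1 × 5^5 = 1 × 3125 = 3125
Sum = 3 + 20 + 75 + 500 + 2500 + 3125
= 6223


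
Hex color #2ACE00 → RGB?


Hex: #2ACE00
R = 2A₁₆ = 42
G = CE₁₆ = 206
B = 00₁₆ = 0
= RGB(42, 206, 0)


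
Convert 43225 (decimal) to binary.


Divide by 2 repeatedly:
43225 ÷ 2 = 21612 remainder 1
21612 ÷ 2 = 10806 remainder 0
10806 ÷ 2 = 5403 remainder 0
5403 ÷ 2 = 2701 remainder 1
2701 ÷ 2 = 1350 remainder 1
1350 ÷ 2 = 675 remainder 0
675 ÷ 2 = 337 remainder 1
337 ÷ 2 = 168 remainder 1
168 ÷ 2 = 84 remainder 0
84 ÷ 2 = 42 remainder 0
42 ÷ 2 = 21 remainder 0
21 ÷ 2 = 10 remainder 1
10 ÷ 2 = 5 remainder 0
5 ÷ 2 = 2 remainder 1
2 ÷ 2 = 1 remainder 0
1 ÷ 2 = 0 remainder 1
Reading remainders bottom-up:
= 1010100011011001


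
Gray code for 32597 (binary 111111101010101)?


Binary: 111111101010101
Gray code: G = B XOR (B >> 1)
B >> 1 = 011111110101010
111111101010101 XOR 011111110101010:
  1 XOR 0 = 1
  1 XOR 1 = 0
  1 XOR 1 = 0
  1 XOR 1 = 0
  1 XOR 1 = 0
  1 XOR 1 = 0
  1 XOR 1 = 0
  0 XOR 1 = 1
  1 XOR 0 = 1
  0 XOR 1 = 1
  1 XOR 0 = 1
  0 XOR 1 = 1
  1 XOR 0 = 1
  0 XOR 1 = 1
  1 XOR 0 = 1
= 100000011111111


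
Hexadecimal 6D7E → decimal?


Positional values:
Position 0: E × 16^0 = 14 × 1 = 14
Position 1: 7 × 16^1 = 7 × 16 = 112
Position 2: D × 16^2 = 13 × 256 = 3328
Position 3: 6 × 16^3 = 6 × 4096 = 24576
Sum = 14 + 112 + 3328 + 24576
= 28030


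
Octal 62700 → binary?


Each octal digit → 3 binary bits:
  6 = 110
  2 = 010
  7 = 111
  0 = 000
  0 = 000
Concatenate: 110 010 111 000 000
= 110010111000000


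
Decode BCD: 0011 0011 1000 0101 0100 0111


Each 4-bit group → digit:
  0011 → 3
  0011 → 3
  1000 → 8
  0101 → 5
  0100 → 4
  0111 → 7
= 338547


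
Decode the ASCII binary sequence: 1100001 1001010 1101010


Codes (binary): 1100001 1001010 1101010
Per-code ASCII lookup:
  1100001 = 97  (range 97-122: lowercase, 97 - 97 = 0) → 'a'
  1001010 = 74  (range 65-90: uppercase, 74 - 65 = 9) → 'J'
  1101010 = 106  (range 97-122: lowercase, 106 - 97 = 9) → 'j'
= 'aJj'


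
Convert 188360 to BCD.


Each digit → 4-bit binary:
  1 → 0001
  8 → 1000
  8 → 1000
  3 → 0011
  6 → 0110
  0 → 0000
= 0001 1000 1000 0011 0110 0000


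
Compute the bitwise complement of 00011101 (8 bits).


Original: 00011101
Invert all bits:
  bit 0: 0 → 1
  bit 1: 0 → 1
  bit 2: 0 → 1
  bit 3: 1 → 0
  bit 4: 1 → 0
  bit 5: 1 → 0
  bit 6: 0 → 1
  bit 7: 1 → 0
= 11100010


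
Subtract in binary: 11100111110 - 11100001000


Align and subtract column by column (LSB to MSB, borrowing when needed):
  11100111110
- 11100001000
  -----------
  col 0: (0 - 0 borrow-in) - 0 → 0 - 0 = 0, borrow out 0
  col 1: (1 - 0 borrow-in) - 0 → 1 - 0 = 1, borrow out 0
  col 2: (1 - 0 borrow-in) - 0 → 1 - 0 = 1, borrow out 0
  col 3: (1 - 0 borrow-in) - 1 → 1 - 1 = 0, borrow out 0
  col 4: (1 - 0 borrow-in) - 0 → 1 - 0 = 1, borrow out 0
  col 5: (1 - 0 borrow-in) - 0 → 1 - 0 = 1, borrow out 0
  col 6: (0 - 0 borrow-in) - 0 → 0 - 0 = 0, borrow out 0
  col 7: (0 - 0 borrow-in) - 0 → 0 - 0 = 0, borrow out 0
  col 8: (1 - 0 borrow-in) - 1 → 1 - 1 = 0, borrow out 0
  col 9: (1 - 0 borrow-in) - 1 → 1 - 1 = 0, borrow out 0
  col 10: (1 - 0 borrow-in) - 1 → 1 - 1 = 0, borrow out 0
Reading bits MSB→LSB: 00000110110
Strip leading zeros: 110110
= 110110


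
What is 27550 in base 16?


Divide by 16 repeatedly:
27550 ÷ 16 = 1721 remainder 14 (E)
1721 ÷ 16 = 107 remainder 9 (9)
107 ÷ 16 = 6 remainder 11 (B)
6 ÷ 16 = 0 remainder 6 (6)
Reading remainders bottom-up:
= 0x6B9E


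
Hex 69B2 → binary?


Each hex digit → 4 binary bits:
  6 = 0110
  9 = 1001
  B = 1011
  2 = 0010
Concatenate: 0110 1001 1011 0010
= 0110100110110010


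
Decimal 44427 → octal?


Divide by 8 repeatedly:
44427 ÷ 8 = 5553 remainder 3
5553 ÷ 8 = 694 remainder 1
694 ÷ 8 = 86 remainder 6
86 ÷ 8 = 10 remainder 6
10 ÷ 8 = 1 remainder 2
1 ÷ 8 = 0 remainder 1
Reading remainders bottom-up:
= 0o126613


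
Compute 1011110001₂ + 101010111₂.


Align and add column by column (LSB to MSB, carry propagating):
  01011110001
+ 00101010111
  -----------
  col 0: 1 + 1 + 0 (carry in) = 2 → bit 0, carry out 1
  col 1: 0 + 1 + 1 (carry in) = 2 → bit 0, carry out 1
  col 2: 0 + 1 + 1 (carry in) = 2 → bit 0, carry out 1
  col 3: 0 + 0 + 1 (carry in) = 1 → bit 1, carry out 0
  col 4: 1 + 1 + 0 (carry in) = 2 → bit 0, carry out 1
  col 5: 1 + 0 + 1 (carry in) = 2 → bit 0, carry out 1
  col 6: 1 + 1 + 1 (carry in) = 3 → bit 1, carry out 1
  col 7: 1 + 0 + 1 (carry in) = 2 → bit 0, carry out 1
  col 8: 0 + 1 + 1 (carry in) = 2 → bit 0, carry out 1
  col 9: 1 + 0 + 1 (carry in) = 2 → bit 0, carry out 1
  col 10: 0 + 0 + 1 (carry in) = 1 → bit 1, carry out 0
Reading bits MSB→LSB: 10001001000
Strip leading zeros: 10001001000
= 10001001000


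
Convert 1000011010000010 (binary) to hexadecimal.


Group into 4-bit nibbles: 1000011010000010
  1000 = 8
  0110 = 6
  1000 = 8
  0010 = 2
= 0x8682


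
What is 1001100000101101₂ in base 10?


Positional values:
Bit 0: 1 × 2^0 = 1
Bit 2: 1 × 2^2 = 4
Bit 3: 1 × 2^3 = 8
Bit 5: 1 × 2^5 = 32
Bit 11: 1 × 2^11 = 2048
Bit 12: 1 × 2^12 = 4096
Bit 15: 1 × 2^15 = 32768
Sum = 1 + 4 + 8 + 32 + 2048 + 4096 + 32768
= 38957


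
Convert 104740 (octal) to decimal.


Positional values:
Position 0: 0 × 8^0 = 0
Position 1: 4 × 8^1 = 32
Position 2: 7 × 8^2 = 448
Position 3: 4 × 8^3 = 2048
Position 4: 0 × 8^4 = 0
Position 5: 1 × 8^5 = 32768
Sum = 0 + 32 + 448 + 2048 + 0 + 32768
= 35296


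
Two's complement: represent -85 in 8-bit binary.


Original: 01010101
Step 1 - Invert all bits: 10101010
Step 2 - Add 1: 10101010 + 1
= 10101011 (represents -85)


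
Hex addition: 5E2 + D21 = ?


Align and add column by column (LSB to MSB, each column mod 16 with carry):
  05E2
+ 0D21
  ----
  col 0: 2(2) + 1(1) + 0 (carry in) = 3 → 3(3), carry out 0
  col 1: E(14) + 2(2) + 0 (carry in) = 16 → 0(0), carry out 1
  col 2: 5(5) + D(13) + 1 (carry in) = 19 → 3(3), carry out 1
  col 3: 0(0) + 0(0) + 1 (carry in) = 1 → 1(1), carry out 0
Reading digits MSB→LSB: 1303
Strip leading zeros: 1303
= 0x1303


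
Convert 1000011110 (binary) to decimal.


Positional values:
Bit 1: 1 × 2^1 = 2
Bit 2: 1 × 2^2 = 4
Bit 3: 1 × 2^3 = 8
Bit 4: 1 × 2^4 = 16
Bit 9: 1 × 2^9 = 512
Sum = 2 + 4 + 8 + 16 + 512
= 542


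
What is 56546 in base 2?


Divide by 2 repeatedly:
56546 ÷ 2 = 28273 remainder 0
28273 ÷ 2 = 14136 remainder 1
14136 ÷ 2 = 7068 remainder 0
7068 ÷ 2 = 3534 remainder 0
3534 ÷ 2 = 1767 remainder 0
1767 ÷ 2 = 883 remainder 1
883 ÷ 2 = 441 remainder 1
441 ÷ 2 = 220 remainder 1
220 ÷ 2 = 110 remainder 0
110 ÷ 2 = 55 remainder 0
55 ÷ 2 = 27 remainder 1
27 ÷ 2 = 13 remainder 1
13 ÷ 2 = 6 remainder 1
6 ÷ 2 = 3 remainder 0
3 ÷ 2 = 1 remainder 1
1 ÷ 2 = 0 remainder 1
Reading remainders bottom-up:
= 1101110011100010


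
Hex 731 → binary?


Each hex digit → 4 binary bits:
  7 = 0111
  3 = 0011
  1 = 0001
Concatenate: 0111 0011 0001
= 011100110001


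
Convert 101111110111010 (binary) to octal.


Group into 3-bit groups: 101111110111010
  101 = 5
  111 = 7
  110 = 6
  111 = 7
  010 = 2
= 0o57672


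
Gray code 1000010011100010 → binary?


Gray code: 1000010011100010
MSB stays the same: 1
Each subsequent bit = prev_binary XOR current_gray:
  B[1] = 1 XOR 0 = 1
  B[2] = 1 XOR 0 = 1
  B[3] = 1 XOR 0 = 1
  B[4] = 1 XOR 0 = 1
  B[5] = 1 XOR 1 = 0
  B[6] = 0 XOR 0 = 0
  B[7] = 0 XOR 0 = 0
  B[8] = 0 XOR 1 = 1
  B[9] = 1 XOR 1 = 0
  B[10] = 0 XOR 1 = 1
  B[11] = 1 XOR 0 = 1
  B[12] = 1 XOR 0 = 1
  B[13] = 1 XOR 0 = 1
  B[14] = 1 XOR 1 = 0
  B[15] = 0 XOR 0 = 0
= 1111100010111100 (63676 decimal)


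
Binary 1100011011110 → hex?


Group into 4-bit nibbles: 0001100011011110
  0001 = 1
  1000 = 8
  1101 = D
  1110 = E
= 0x18DE


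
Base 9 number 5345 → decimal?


Positional values (base 9):
  5 × 9^0 = 5 × 1 = 5
  4 × 9^1 = 4 × 9 = 36
  3 × 9^2 = 3 × 81 = 243
  5 × 9^3 = 5 × 729 = 3645
Sum = 5 + 36 + 243 + 3645
= 3929


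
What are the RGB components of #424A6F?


Hex: #424A6F
R = 42₁₆ = 66
G = 4A₁₆ = 74
B = 6F₁₆ = 111
= RGB(66, 74, 111)


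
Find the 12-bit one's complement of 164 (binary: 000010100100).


Original: 000010100100
Invert all bits:
  bit 0: 0 → 1
  bit 1: 0 → 1
  bit 2: 0 → 1
  bit 3: 0 → 1
  bit 4: 1 → 0
  bit 5: 0 → 1
  bit 6: 1 → 0
  bit 7: 0 → 1
  bit 8: 0 → 1
  bit 9: 1 → 0
  bit 10: 0 → 1
  bit 11: 0 → 1
= 111101011011


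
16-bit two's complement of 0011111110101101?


Original: 0011111110101101
Step 1 - Invert all bits: 1100000001010010
Step 2 - Add 1: 1100000001010010 + 1
= 1100000001010011 (represents -16301)


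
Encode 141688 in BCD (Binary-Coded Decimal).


Each digit → 4-bit binary:
  1 → 0001
  4 → 0100
  1 → 0001
  6 → 0110
  8 → 1000
  8 → 1000
= 0001 0100 0001 0110 1000 1000


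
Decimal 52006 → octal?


Divide by 8 repeatedly:
52006 ÷ 8 = 6500 remainder 6
6500 ÷ 8 = 812 remainder 4
812 ÷ 8 = 101 remainder 4
101 ÷ 8 = 12 remainder 5
12 ÷ 8 = 1 remainder 4
1 ÷ 8 = 0 remainder 1
Reading remainders bottom-up:
= 0o145446


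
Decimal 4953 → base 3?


Divide by 3 repeatedly:
4953 ÷ 3 = 1651 remainder 0
1651 ÷ 3 = 550 remainder 1
550 ÷ 3 = 183 remainder 1
183 ÷ 3 = 61 remainder 0
61 ÷ 3 = 20 remainder 1
20 ÷ 3 = 6 remainder 2
6 ÷ 3 = 2 remainder 0
2 ÷ 3 = 0 remainder 2
Reading remainders bottom-up:
= 20210110


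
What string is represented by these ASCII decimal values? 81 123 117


Codes (decimal): 81 123 117
Per-code ASCII lookup:
  81  (range 65-90: uppercase, 81 - 65 = 16) → 'Q'
  123  (special character) → '{'
  117  (range 97-122: lowercase, 117 - 97 = 20) → 'u'
= 'Q{u'


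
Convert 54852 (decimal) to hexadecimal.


Divide by 16 repeatedly:
54852 ÷ 16 = 3428 remainder 4 (4)
3428 ÷ 16 = 214 remainder 4 (4)
214 ÷ 16 = 13 remainder 6 (6)
13 ÷ 16 = 0 remainder 13 (D)
Reading remainders bottom-up:
= 0xD644


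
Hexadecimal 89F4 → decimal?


Positional values:
Position 0: 4 × 16^0 = 4 × 1 = 4
Position 1: F × 16^1 = 15 × 16 = 240
Position 2: 9 × 16^2 = 9 × 256 = 2304
Position 3: 8 × 16^3 = 8 × 4096 = 32768
Sum = 4 + 240 + 2304 + 32768
= 35316


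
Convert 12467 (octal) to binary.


Each octal digit → 3 binary bits:
  1 = 001
  2 = 010
  4 = 100
  6 = 110
  7 = 111
Concatenate: 001 010 100 110 111
= 001010100110111


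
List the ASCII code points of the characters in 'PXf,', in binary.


String: 'PXf,'  (4 characters)
Per-character ASCII lookup:
  'P': uppercase starts at 65: 'P' = 65 + 15 = 80 → 1010000
  'X': uppercase starts at 65: 'X' = 65 + 23 = 88 → 1011000
  'f': lowercase starts at 97: 'f' = 97 + 5 = 102 → 1100110
  ',': special character: ',' = 44 → 101100
= 1010000 1011000 1100110 101100


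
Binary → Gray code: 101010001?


Binary: 101010001
Gray code: G = B XOR (B >> 1)
B >> 1 = 010101000
101010001 XOR 010101000:
  1 XOR 0 = 1
  0 XOR 1 = 1
  1 XOR 0 = 1
  0 XOR 1 = 1
  1 XOR 0 = 1
  0 XOR 1 = 1
  0 XOR 0 = 0
  0 XOR 0 = 0
  1 XOR 0 = 1
= 111111001


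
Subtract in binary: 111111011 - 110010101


Align and subtract column by column (LSB to MSB, borrowing when needed):
  111111011
- 110010101
  ---------
  col 0: (1 - 0 borrow-in) - 1 → 1 - 1 = 0, borrow out 0
  col 1: (1 - 0 borrow-in) - 0 → 1 - 0 = 1, borrow out 0
  col 2: (0 - 0 borrow-in) - 1 → borrow from next column: (0+2) - 1 = 1, borrow out 1
  col 3: (1 - 1 borrow-in) - 0 → 0 - 0 = 0, borrow out 0
  col 4: (1 - 0 borrow-in) - 1 → 1 - 1 = 0, borrow out 0
  col 5: (1 - 0 borrow-in) - 0 → 1 - 0 = 1, borrow out 0
  col 6: (1 - 0 borrow-in) - 0 → 1 - 0 = 1, borrow out 0
  col 7: (1 - 0 borrow-in) - 1 → 1 - 1 = 0, borrow out 0
  col 8: (1 - 0 borrow-in) - 1 → 1 - 1 = 0, borrow out 0
Reading bits MSB→LSB: 001100110
Strip leading zeros: 1100110
= 1100110


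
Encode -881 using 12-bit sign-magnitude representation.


Sign bit: 1 (negative)
Magnitude: 881 = 01101110001
= 101101110001


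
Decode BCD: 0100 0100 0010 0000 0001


Each 4-bit group → digit:
  0100 → 4
  0100 → 4
  0010 → 2
  0000 → 0
  0001 → 1
= 44201


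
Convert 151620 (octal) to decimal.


Positional values:
Position 0: 0 × 8^0 = 0
Position 1: 2 × 8^1 = 16
Position 2: 6 × 8^2 = 384
Position 3: 1 × 8^3 = 512
Position 4: 5 × 8^4 = 20480
Position 5: 1 × 8^5 = 32768
Sum = 0 + 16 + 384 + 512 + 20480 + 32768
= 54160


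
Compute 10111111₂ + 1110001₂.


Align and add column by column (LSB to MSB, carry propagating):
  010111111
+ 001110001
  ---------
  col 0: 1 + 1 + 0 (carry in) = 2 → bit 0, carry out 1
  col 1: 1 + 0 + 1 (carry in) = 2 → bit 0, carry out 1
  col 2: 1 + 0 + 1 (carry in) = 2 → bit 0, carry out 1
  col 3: 1 + 0 + 1 (carry in) = 2 → bit 0, carry out 1
  col 4: 1 + 1 + 1 (carry in) = 3 → bit 1, carry out 1
  col 5: 1 + 1 + 1 (carry in) = 3 → bit 1, carry out 1
  col 6: 0 + 1 + 1 (carry in) = 2 → bit 0, carry out 1
  col 7: 1 + 0 + 1 (carry in) = 2 → bit 0, carry out 1
  col 8: 0 + 0 + 1 (carry in) = 1 → bit 1, carry out 0
Reading bits MSB→LSB: 100110000
Strip leading zeros: 100110000
= 100110000


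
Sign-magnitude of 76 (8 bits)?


Sign bit: 0 (positive)
Magnitude: 76 = 1001100
= 01001100


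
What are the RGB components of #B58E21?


Hex: #B58E21
R = B5₁₆ = 181
G = 8E₁₆ = 142
B = 21₁₆ = 33
= RGB(181, 142, 33)


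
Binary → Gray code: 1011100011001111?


Binary: 1011100011001111
Gray code: G = B XOR (B >> 1)
B >> 1 = 0101110001100111
1011100011001111 XOR 0101110001100111:
  1 XOR 0 = 1
  0 XOR 1 = 1
  1 XOR 0 = 1
  1 XOR 1 = 0
  1 XOR 1 = 0
  0 XOR 1 = 1
  0 XOR 0 = 0
  0 XOR 0 = 0
  1 XOR 0 = 1
  1 XOR 1 = 0
  0 XOR 1 = 1
  0 XOR 0 = 0
  1 XOR 0 = 1
  1 XOR 1 = 0
  1 XOR 1 = 0
  1 XOR 1 = 0
= 1110010010101000


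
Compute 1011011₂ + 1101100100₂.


Align and add column by column (LSB to MSB, carry propagating):
  00001011011
+ 01101100100
  -----------
  col 0: 1 + 0 + 0 (carry in) = 1 → bit 1, carry out 0
  col 1: 1 + 0 + 0 (carry in) = 1 → bit 1, carry out 0
  col 2: 0 + 1 + 0 (carry in) = 1 → bit 1, carry out 0
  col 3: 1 + 0 + 0 (carry in) = 1 → bit 1, carry out 0
  col 4: 1 + 0 + 0 (carry in) = 1 → bit 1, carry out 0
  col 5: 0 + 1 + 0 (carry in) = 1 → bit 1, carry out 0
  col 6: 1 + 1 + 0 (carry in) = 2 → bit 0, carry out 1
  col 7: 0 + 0 + 1 (carry in) = 1 → bit 1, carry out 0
  col 8: 0 + 1 + 0 (carry in) = 1 → bit 1, carry out 0
  col 9: 0 + 1 + 0 (carry in) = 1 → bit 1, carry out 0
  col 10: 0 + 0 + 0 (carry in) = 0 → bit 0, carry out 0
Reading bits MSB→LSB: 01110111111
Strip leading zeros: 1110111111
= 1110111111


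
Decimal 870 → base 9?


Divide by 9 repeatedly:
870 ÷ 9 = 96 remainder 6
96 ÷ 9 = 10 remainder 6
10 ÷ 9 = 1 remainder 1
1 ÷ 9 = 0 remainder 1
Reading remainders bottom-up:
= 1166


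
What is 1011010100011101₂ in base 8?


Group into 3-bit groups: 001011010100011101
  001 = 1
  011 = 3
  010 = 2
  100 = 4
  011 = 3
  101 = 5
= 0o132435


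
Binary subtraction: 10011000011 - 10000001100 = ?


Align and subtract column by column (LSB to MSB, borrowing when needed):
  10011000011
- 10000001100
  -----------
  col 0: (1 - 0 borrow-in) - 0 → 1 - 0 = 1, borrow out 0
  col 1: (1 - 0 borrow-in) - 0 → 1 - 0 = 1, borrow out 0
  col 2: (0 - 0 borrow-in) - 1 → borrow from next column: (0+2) - 1 = 1, borrow out 1
  col 3: (0 - 1 borrow-in) - 1 → borrow from next column: (-1+2) - 1 = 0, borrow out 1
  col 4: (0 - 1 borrow-in) - 0 → borrow from next column: (-1+2) - 0 = 1, borrow out 1
  col 5: (0 - 1 borrow-in) - 0 → borrow from next column: (-1+2) - 0 = 1, borrow out 1
  col 6: (1 - 1 borrow-in) - 0 → 0 - 0 = 0, borrow out 0
  col 7: (1 - 0 borrow-in) - 0 → 1 - 0 = 1, borrow out 0
  col 8: (0 - 0 borrow-in) - 0 → 0 - 0 = 0, borrow out 0
  col 9: (0 - 0 borrow-in) - 0 → 0 - 0 = 0, borrow out 0
  col 10: (1 - 0 borrow-in) - 1 → 1 - 1 = 0, borrow out 0
Reading bits MSB→LSB: 00010110111
Strip leading zeros: 10110111
= 10110111


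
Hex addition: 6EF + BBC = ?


Align and add column by column (LSB to MSB, each column mod 16 with carry):
  06EF
+ 0BBC
  ----
  col 0: F(15) + C(12) + 0 (carry in) = 27 → B(11), carry out 1
  col 1: E(14) + B(11) + 1 (carry in) = 26 → A(10), carry out 1
  col 2: 6(6) + B(11) + 1 (carry in) = 18 → 2(2), carry out 1
  col 3: 0(0) + 0(0) + 1 (carry in) = 1 → 1(1), carry out 0
Reading digits MSB→LSB: 12AB
Strip leading zeros: 12AB
= 0x12AB


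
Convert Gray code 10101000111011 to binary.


Gray code: 10101000111011
MSB stays the same: 1
Each subsequent bit = prev_binary XOR current_gray:
  B[1] = 1 XOR 0 = 1
  B[2] = 1 XOR 1 = 0
  B[3] = 0 XOR 0 = 0
  B[4] = 0 XOR 1 = 1
  B[5] = 1 XOR 0 = 1
  B[6] = 1 XOR 0 = 1
  B[7] = 1 XOR 0 = 1
  B[8] = 1 XOR 1 = 0
  B[9] = 0 XOR 1 = 1
  B[10] = 1 XOR 1 = 0
  B[11] = 0 XOR 0 = 0
  B[12] = 0 XOR 1 = 1
  B[13] = 1 XOR 1 = 0
= 11001111010010 (13266 decimal)


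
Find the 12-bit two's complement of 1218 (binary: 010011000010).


Original: 010011000010
Step 1 - Invert all bits: 101100111101
Step 2 - Add 1: 101100111101 + 1
= 101100111110 (represents -1218)


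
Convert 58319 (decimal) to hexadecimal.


Divide by 16 repeatedly:
58319 ÷ 16 = 3644 remainder 15 (F)
3644 ÷ 16 = 227 remainder 12 (C)
227 ÷ 16 = 14 remainder 3 (3)
14 ÷ 16 = 0 remainder 14 (E)
Reading remainders bottom-up:
= 0xE3CF


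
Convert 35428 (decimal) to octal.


Divide by 8 repeatedly:
35428 ÷ 8 = 4428 remainder 4
4428 ÷ 8 = 553 remainder 4
553 ÷ 8 = 69 remainder 1
69 ÷ 8 = 8 remainder 5
8 ÷ 8 = 1 remainder 0
1 ÷ 8 = 0 remainder 1
Reading remainders bottom-up:
= 0o105144


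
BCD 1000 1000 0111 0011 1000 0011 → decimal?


Each 4-bit group → digit:
  1000 → 8
  1000 → 8
  0111 → 7
  0011 → 3
  1000 → 8
  0011 → 3
= 887383


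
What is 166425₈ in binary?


Each octal digit → 3 binary bits:
  1 = 001
  6 = 110
  6 = 110
  4 = 100
  2 = 010
  5 = 101
Concatenate: 001 110 110 100 010 101
= 001110110100010101


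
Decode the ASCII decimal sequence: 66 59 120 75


Codes (decimal): 66 59 120 75
Per-code ASCII lookup:
  66  (range 65-90: uppercase, 66 - 65 = 1) → 'B'
  59  (special character) → ';'
  120  (range 97-122: lowercase, 120 - 97 = 23) → 'x'
  75  (range 65-90: uppercase, 75 - 65 = 10) → 'K'
= 'B;xK'


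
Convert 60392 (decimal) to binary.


Divide by 2 repeatedly:
60392 ÷ 2 = 30196 remainder 0
30196 ÷ 2 = 15098 remainder 0
15098 ÷ 2 = 7549 remainder 0
7549 ÷ 2 = 3774 remainder 1
3774 ÷ 2 = 1887 remainder 0
1887 ÷ 2 = 943 remainder 1
943 ÷ 2 = 471 remainder 1
471 ÷ 2 = 235 remainder 1
235 ÷ 2 = 117 remainder 1
117 ÷ 2 = 58 remainder 1
58 ÷ 2 = 29 remainder 0
29 ÷ 2 = 14 remainder 1
14 ÷ 2 = 7 remainder 0
7 ÷ 2 = 3 remainder 1
3 ÷ 2 = 1 remainder 1
1 ÷ 2 = 0 remainder 1
Reading remainders bottom-up:
= 1110101111101000


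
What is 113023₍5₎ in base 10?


Positional values (base 5):
  3 × 5^0 = 3 × 1 = 3
  2 × 5^1 = 2 × 5 = 10
  0 × 5^2 = 0 × 25 = 0
  3 × 5^3 = 3 × 125 = 375
  1 × 5^4 = 1 × 625 = 625
  1 × 5^5 = 1 × 3125 = 3125
Sum = 3 + 10 + 0 + 375 + 625 + 3125
= 4138


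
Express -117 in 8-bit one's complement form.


Original: 01110101
Invert all bits:
  bit 0: 0 → 1
  bit 1: 1 → 0
  bit 2: 1 → 0
  bit 3: 1 → 0
  bit 4: 0 → 1
  bit 5: 1 → 0
  bit 6: 0 → 1
  bit 7: 1 → 0
= 10001010


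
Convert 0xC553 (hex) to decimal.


Positional values:
Position 0: 3 × 16^0 = 3 × 1 = 3
Position 1: 5 × 16^1 = 5 × 16 = 80
Position 2: 5 × 16^2 = 5 × 256 = 1280
Position 3: C × 16^3 = 12 × 4096 = 49152
Sum = 3 + 80 + 1280 + 49152
= 50515


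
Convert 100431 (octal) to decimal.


Positional values:
Position 0: 1 × 8^0 = 1
Position 1: 3 × 8^1 = 24
Position 2: 4 × 8^2 = 256
Position 3: 0 × 8^3 = 0
Position 4: 0 × 8^4 = 0
Position 5: 1 × 8^5 = 32768
Sum = 1 + 24 + 256 + 0 + 0 + 32768
= 33049


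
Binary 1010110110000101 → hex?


Group into 4-bit nibbles: 1010110110000101
  1010 = A
  1101 = D
  1000 = 8
  0101 = 5
= 0xAD85


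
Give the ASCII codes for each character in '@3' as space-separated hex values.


String: '@3'  (2 characters)
Per-character ASCII lookup:
  '@': special character: '@' = 64 → 0x40
  '3': digits start at 48: '3' = 48 + 3 = 51 → 0x33
= 0x40 0x33


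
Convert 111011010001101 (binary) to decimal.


Positional values:
Bit 0: 1 × 2^0 = 1
Bit 2: 1 × 2^2 = 4
Bit 3: 1 × 2^3 = 8
Bit 7: 1 × 2^7 = 128
Bit 9: 1 × 2^9 = 512
Bit 10: 1 × 2^10 = 1024
Bit 12: 1 × 2^12 = 4096
Bit 13: 1 × 2^13 = 8192
Bit 14: 1 × 2^14 = 16384
Sum = 1 + 4 + 8 + 128 + 512 + 1024 + 4096 + 8192 + 16384
= 30349


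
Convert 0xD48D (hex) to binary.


Each hex digit → 4 binary bits:
  D = 1101
  4 = 0100
  8 = 1000
  D = 1101
Concatenate: 1101 0100 1000 1101
= 1101010010001101


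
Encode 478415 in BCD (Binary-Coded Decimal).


Each digit → 4-bit binary:
  4 → 0100
  7 → 0111
  8 → 1000
  4 → 0100
  1 → 0001
  5 → 0101
= 0100 0111 1000 0100 0001 0101


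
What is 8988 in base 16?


Divide by 16 repeatedly:
8988 ÷ 16 = 561 remainder 12 (C)
561 ÷ 16 = 35 remainder 1 (1)
35 ÷ 16 = 2 remainder 3 (3)
2 ÷ 16 = 0 remainder 2 (2)
Reading remainders bottom-up:
= 0x231C


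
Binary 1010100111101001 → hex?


Group into 4-bit nibbles: 1010100111101001
  1010 = A
  1001 = 9
  1110 = E
  1001 = 9
= 0xA9E9


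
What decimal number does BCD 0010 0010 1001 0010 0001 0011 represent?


Each 4-bit group → digit:
  0010 → 2
  0010 → 2
  1001 → 9
  0010 → 2
  0001 → 1
  0011 → 3
= 229213


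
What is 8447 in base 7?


Divide by 7 repeatedly:
8447 ÷ 7 = 1206 remainder 5
1206 ÷ 7 = 172 remainder 2
172 ÷ 7 = 24 remainder 4
24 ÷ 7 = 3 remainder 3
3 ÷ 7 = 0 remainder 3
Reading remainders bottom-up:
= 33425


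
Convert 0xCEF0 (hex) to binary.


Each hex digit → 4 binary bits:
  C = 1100
  E = 1110
  F = 1111
  0 = 0000
Concatenate: 1100 1110 1111 0000
= 1100111011110000


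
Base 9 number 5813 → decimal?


Positional values (base 9):
  3 × 9^0 = 3 × 1 = 3
  1 × 9^1 = 1 × 9 = 9
  8 × 9^2 = 8 × 81 = 648
  5 × 9^3 = 5 × 729 = 3645
Sum = 3 + 9 + 648 + 3645
= 4305


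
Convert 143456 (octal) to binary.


Each octal digit → 3 binary bits:
  1 = 001
  4 = 100
  3 = 011
  4 = 100
  5 = 101
  6 = 110
Concatenate: 001 100 011 100 101 110
= 001100011100101110


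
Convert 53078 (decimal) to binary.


Divide by 2 repeatedly:
53078 ÷ 2 = 26539 remainder 0
26539 ÷ 2 = 13269 remainder 1
13269 ÷ 2 = 6634 remainder 1
6634 ÷ 2 = 3317 remainder 0
3317 ÷ 2 = 1658 remainder 1
1658 ÷ 2 = 829 remainder 0
829 ÷ 2 = 414 remainder 1
414 ÷ 2 = 207 remainder 0
207 ÷ 2 = 103 remainder 1
103 ÷ 2 = 51 remainder 1
51 ÷ 2 = 25 remainder 1
25 ÷ 2 = 12 remainder 1
12 ÷ 2 = 6 remainder 0
6 ÷ 2 = 3 remainder 0
3 ÷ 2 = 1 remainder 1
1 ÷ 2 = 0 remainder 1
Reading remainders bottom-up:
= 1100111101010110
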